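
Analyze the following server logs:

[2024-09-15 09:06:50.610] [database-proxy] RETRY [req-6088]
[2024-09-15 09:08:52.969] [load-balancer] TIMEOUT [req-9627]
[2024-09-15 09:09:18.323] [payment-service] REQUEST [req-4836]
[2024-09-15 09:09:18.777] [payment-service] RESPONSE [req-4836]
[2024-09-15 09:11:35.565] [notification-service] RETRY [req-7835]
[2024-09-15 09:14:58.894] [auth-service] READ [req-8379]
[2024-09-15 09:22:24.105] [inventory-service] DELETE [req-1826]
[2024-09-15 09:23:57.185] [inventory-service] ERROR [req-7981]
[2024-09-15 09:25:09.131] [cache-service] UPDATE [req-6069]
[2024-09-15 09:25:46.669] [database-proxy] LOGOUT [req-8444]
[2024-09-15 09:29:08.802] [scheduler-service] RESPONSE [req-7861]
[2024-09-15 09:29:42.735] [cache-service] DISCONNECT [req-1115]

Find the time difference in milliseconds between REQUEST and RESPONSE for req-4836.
454

To calculate latency:

1. Find REQUEST with id req-4836: 2024-09-15 09:09:18.323
2. Find RESPONSE with id req-4836: 2024-09-15 09:09:18.777
3. Latency: 2024-09-15 09:09:18.777 - 2024-09-15 09:09:18.323 = 454ms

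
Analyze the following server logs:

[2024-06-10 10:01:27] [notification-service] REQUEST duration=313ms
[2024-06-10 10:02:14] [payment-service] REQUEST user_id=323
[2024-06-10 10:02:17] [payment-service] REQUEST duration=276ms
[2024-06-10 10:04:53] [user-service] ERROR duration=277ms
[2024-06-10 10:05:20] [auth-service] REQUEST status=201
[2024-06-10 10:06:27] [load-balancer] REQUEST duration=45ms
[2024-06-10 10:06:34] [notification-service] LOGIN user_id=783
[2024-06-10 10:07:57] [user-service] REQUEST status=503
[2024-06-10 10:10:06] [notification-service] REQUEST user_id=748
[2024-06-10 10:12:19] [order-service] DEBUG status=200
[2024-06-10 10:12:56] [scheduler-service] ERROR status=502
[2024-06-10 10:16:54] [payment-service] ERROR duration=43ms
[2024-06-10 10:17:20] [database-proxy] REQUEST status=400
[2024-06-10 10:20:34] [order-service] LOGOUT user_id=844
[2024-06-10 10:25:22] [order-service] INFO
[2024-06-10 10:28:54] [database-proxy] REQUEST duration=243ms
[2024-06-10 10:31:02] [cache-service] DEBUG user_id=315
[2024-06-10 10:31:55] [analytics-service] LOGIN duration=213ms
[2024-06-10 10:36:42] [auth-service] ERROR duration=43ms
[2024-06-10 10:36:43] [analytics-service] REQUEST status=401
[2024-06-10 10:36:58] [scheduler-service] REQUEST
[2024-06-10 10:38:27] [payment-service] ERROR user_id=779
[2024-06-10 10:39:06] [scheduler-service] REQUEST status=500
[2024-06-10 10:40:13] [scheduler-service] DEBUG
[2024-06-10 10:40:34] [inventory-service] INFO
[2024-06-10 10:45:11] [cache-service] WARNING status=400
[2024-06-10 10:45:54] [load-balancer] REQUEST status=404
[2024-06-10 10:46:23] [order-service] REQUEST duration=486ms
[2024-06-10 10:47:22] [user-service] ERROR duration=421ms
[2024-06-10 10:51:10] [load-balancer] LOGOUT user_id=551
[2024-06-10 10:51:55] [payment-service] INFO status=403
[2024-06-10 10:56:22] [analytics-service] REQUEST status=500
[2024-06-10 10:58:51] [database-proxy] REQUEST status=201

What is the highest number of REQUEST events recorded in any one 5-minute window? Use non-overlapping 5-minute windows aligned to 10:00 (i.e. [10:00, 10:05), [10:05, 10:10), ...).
3

To find the burst window:

1. Divide the log period into non-overlapping 5-minute windows starting at 10:00
2. Count REQUEST events in each window
3. Find the window with maximum count
4. Maximum events in a window: 3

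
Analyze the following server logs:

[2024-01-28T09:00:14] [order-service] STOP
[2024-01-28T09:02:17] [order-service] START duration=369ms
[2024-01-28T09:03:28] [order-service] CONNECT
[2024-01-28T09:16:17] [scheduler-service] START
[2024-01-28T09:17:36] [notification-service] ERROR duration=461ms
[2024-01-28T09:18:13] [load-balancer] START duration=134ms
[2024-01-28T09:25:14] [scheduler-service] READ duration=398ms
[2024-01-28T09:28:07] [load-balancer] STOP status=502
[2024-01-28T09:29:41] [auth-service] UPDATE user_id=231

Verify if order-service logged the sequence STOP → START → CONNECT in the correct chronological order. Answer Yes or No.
Yes

To verify sequence order:

1. Find all events in sequence STOP → START → CONNECT for order-service
2. Extract their timestamps
3. Check if timestamps are in ascending order
4. Result: Yes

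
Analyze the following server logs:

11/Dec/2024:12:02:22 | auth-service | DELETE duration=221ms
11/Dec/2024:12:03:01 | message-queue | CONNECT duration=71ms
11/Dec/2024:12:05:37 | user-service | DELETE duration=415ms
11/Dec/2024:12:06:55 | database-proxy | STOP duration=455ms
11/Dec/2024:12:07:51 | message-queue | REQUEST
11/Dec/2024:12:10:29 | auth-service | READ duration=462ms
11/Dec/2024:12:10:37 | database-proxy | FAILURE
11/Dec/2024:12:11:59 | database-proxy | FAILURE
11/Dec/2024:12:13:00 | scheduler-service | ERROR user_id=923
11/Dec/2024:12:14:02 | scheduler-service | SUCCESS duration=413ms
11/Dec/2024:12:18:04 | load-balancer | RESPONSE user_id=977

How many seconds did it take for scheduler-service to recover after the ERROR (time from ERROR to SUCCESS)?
62

To calculate recovery time:

1. Find ERROR event for scheduler-service: 11/Dec/2024:12:13:00
2. Find next SUCCESS event for scheduler-service: 11/Dec/2024:12:14:02
3. Recovery time: 11/Dec/2024:12:14:02 - 11/Dec/2024:12:13:00 = 62 seconds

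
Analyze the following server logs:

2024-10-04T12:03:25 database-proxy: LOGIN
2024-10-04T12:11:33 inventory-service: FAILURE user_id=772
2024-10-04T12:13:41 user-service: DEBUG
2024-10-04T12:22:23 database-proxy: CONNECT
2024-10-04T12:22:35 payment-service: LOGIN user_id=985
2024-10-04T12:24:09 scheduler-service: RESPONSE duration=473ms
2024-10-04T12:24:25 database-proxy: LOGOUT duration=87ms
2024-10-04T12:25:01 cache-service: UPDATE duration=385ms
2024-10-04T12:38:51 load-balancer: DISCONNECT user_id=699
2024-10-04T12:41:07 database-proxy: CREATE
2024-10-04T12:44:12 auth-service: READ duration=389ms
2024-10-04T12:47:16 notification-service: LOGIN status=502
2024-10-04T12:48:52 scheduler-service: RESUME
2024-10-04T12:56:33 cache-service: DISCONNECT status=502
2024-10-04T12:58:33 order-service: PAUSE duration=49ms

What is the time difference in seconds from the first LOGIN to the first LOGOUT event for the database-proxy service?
1260

To find the time between events:

1. Locate the first LOGIN event for database-proxy: 2024-10-04T12:03:25
2. Locate the first LOGOUT event for database-proxy: 2024-10-04T12:24:25
3. Calculate the difference: 2024-10-04T12:24:25 - 2024-10-04T12:03:25 = 1260 seconds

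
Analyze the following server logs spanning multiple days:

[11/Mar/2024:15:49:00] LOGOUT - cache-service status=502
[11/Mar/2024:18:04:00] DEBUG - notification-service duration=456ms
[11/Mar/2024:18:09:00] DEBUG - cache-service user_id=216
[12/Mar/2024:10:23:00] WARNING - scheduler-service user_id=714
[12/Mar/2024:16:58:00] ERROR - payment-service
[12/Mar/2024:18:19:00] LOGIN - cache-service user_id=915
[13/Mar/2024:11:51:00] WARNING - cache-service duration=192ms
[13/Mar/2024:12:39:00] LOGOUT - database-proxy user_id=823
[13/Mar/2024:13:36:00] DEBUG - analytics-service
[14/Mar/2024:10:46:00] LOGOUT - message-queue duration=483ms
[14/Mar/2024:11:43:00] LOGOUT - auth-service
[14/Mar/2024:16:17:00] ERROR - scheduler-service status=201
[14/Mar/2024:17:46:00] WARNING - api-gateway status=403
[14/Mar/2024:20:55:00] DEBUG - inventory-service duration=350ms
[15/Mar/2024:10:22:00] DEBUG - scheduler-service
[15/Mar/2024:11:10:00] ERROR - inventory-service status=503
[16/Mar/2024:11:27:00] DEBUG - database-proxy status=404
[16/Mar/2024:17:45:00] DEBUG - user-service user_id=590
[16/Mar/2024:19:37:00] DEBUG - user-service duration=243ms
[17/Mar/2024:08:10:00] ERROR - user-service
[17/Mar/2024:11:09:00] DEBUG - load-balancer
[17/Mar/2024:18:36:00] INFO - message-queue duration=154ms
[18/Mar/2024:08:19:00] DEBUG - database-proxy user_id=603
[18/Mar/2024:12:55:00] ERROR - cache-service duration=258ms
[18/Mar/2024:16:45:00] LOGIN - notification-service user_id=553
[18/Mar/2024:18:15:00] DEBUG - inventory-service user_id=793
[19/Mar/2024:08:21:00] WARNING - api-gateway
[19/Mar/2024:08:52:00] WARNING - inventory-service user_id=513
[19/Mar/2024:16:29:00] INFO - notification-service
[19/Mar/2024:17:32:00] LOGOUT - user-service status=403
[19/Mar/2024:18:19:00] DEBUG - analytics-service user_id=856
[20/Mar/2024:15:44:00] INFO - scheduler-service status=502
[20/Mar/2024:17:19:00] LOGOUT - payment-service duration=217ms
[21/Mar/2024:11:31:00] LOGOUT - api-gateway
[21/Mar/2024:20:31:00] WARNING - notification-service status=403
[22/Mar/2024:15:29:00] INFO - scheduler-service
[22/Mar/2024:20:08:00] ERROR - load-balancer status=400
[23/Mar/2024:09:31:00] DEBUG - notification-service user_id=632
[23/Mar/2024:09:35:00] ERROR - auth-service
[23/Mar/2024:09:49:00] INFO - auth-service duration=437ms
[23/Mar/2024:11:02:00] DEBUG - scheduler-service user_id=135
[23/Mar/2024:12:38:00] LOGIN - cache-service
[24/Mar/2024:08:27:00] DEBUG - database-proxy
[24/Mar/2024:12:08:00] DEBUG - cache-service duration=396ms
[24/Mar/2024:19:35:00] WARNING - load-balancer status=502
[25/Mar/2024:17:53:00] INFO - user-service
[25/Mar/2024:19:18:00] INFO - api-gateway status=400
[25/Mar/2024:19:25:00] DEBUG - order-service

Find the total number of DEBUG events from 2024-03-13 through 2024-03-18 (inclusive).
9

To filter by date range:

1. Date range: 2024-03-13 through 2024-03-18, both dates inclusive
2. Filter for DEBUG events whose date falls in this range
3. Count matching events: 9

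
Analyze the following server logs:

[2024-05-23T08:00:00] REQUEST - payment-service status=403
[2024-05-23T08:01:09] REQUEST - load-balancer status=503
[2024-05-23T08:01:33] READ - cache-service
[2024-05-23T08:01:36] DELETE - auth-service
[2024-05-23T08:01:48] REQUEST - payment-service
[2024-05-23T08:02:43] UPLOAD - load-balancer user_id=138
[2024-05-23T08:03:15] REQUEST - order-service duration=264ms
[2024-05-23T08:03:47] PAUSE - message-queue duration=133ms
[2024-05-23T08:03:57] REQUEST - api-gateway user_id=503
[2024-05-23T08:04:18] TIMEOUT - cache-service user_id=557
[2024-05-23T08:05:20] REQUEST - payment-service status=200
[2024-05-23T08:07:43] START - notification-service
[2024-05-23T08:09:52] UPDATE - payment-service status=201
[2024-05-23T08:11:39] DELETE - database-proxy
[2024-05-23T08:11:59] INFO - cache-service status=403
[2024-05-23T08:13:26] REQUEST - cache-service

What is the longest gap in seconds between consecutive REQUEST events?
486

To find the longest gap:

1. Extract all REQUEST events in chronological order
2. Calculate time differences between consecutive events
3. Find the maximum difference
4. Longest gap: 486 seconds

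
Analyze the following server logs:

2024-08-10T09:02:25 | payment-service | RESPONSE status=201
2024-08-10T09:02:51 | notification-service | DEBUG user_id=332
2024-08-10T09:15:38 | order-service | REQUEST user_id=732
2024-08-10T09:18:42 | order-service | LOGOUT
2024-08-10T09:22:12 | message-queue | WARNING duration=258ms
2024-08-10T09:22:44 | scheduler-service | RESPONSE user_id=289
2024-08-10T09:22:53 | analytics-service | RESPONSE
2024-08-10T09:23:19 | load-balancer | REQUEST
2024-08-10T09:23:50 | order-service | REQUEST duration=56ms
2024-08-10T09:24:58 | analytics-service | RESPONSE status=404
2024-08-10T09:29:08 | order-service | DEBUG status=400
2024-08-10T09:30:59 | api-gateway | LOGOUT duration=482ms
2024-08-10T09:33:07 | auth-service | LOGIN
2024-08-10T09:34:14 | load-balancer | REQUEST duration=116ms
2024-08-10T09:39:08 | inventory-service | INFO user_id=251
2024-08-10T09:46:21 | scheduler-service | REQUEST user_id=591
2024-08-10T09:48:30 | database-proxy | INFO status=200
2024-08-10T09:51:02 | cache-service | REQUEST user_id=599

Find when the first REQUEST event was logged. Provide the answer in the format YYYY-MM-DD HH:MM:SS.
2024-08-10 09:15:38

To find the first event:

1. Filter for all REQUEST events
2. Sort by timestamp
3. Select the first one
4. Timestamp: 2024-08-10 09:15:38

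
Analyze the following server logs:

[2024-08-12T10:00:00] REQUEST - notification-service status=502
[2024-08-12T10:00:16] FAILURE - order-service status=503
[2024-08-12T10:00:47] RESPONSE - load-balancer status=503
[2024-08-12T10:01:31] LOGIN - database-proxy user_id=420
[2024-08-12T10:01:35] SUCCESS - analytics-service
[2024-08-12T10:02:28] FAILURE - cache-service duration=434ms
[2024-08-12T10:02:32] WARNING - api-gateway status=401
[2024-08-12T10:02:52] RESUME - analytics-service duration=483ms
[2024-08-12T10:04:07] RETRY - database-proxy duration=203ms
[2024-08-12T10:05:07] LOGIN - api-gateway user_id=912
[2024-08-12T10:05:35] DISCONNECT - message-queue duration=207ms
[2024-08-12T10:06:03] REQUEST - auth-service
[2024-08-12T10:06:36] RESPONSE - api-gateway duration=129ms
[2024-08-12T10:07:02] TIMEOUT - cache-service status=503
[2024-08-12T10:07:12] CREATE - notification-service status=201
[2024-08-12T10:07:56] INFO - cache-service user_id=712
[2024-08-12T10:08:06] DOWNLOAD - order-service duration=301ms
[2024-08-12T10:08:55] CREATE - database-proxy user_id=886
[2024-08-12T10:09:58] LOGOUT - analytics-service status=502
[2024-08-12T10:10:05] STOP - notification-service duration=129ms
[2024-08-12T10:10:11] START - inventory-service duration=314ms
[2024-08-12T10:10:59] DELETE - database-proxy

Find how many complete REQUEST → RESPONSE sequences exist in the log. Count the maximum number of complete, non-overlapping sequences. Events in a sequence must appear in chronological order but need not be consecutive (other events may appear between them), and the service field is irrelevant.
2

To count sequences:

1. Look for pattern: REQUEST → RESPONSE
2. Greedily scan the log in chronological order, matching each sequence element in turn (ignoring service)
3. Each time the full pattern completes, increment the count and restart matching from the next event
4. Complete non-overlapping sequences found: 2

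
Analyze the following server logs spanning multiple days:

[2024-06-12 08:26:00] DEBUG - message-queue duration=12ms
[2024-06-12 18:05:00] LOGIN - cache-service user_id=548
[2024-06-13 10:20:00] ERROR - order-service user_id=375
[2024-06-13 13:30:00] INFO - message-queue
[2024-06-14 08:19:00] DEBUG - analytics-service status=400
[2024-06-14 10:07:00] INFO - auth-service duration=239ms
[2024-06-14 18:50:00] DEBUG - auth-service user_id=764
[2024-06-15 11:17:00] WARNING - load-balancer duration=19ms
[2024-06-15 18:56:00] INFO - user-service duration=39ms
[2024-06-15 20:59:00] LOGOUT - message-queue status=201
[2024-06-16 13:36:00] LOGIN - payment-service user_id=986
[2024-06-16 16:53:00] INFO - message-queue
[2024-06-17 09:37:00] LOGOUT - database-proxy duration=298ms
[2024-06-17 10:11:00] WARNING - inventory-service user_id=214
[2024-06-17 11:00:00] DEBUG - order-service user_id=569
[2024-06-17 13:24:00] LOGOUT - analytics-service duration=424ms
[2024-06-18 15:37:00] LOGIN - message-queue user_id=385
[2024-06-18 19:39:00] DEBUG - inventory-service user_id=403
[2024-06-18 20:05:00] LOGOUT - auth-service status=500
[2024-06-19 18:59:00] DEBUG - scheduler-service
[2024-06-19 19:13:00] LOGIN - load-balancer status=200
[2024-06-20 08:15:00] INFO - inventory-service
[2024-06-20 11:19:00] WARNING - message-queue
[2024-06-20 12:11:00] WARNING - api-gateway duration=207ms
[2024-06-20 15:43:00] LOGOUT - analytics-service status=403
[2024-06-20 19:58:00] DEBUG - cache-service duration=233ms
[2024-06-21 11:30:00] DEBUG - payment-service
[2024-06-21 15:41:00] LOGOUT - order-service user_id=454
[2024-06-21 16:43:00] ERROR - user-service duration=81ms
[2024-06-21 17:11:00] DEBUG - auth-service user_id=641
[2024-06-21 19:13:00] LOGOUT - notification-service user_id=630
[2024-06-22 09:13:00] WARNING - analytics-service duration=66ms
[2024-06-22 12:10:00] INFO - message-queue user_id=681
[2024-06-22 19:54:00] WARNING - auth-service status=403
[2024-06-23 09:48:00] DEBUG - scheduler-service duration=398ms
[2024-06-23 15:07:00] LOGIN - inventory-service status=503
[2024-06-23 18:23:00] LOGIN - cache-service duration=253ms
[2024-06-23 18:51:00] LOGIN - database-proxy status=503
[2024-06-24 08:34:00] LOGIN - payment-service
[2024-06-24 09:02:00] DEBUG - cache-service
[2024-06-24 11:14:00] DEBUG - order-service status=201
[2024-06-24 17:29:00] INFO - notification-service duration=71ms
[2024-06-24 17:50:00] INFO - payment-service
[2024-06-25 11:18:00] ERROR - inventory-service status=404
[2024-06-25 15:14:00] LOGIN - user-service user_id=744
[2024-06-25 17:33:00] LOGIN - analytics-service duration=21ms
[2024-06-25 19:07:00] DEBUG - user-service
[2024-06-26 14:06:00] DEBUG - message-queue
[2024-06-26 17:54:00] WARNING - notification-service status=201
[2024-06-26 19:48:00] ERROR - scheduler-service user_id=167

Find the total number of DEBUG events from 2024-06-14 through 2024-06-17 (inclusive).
3

To filter by date range:

1. Date range: 2024-06-14 through 2024-06-17, both dates inclusive
2. Filter for DEBUG events whose date falls in this range
3. Count matching events: 3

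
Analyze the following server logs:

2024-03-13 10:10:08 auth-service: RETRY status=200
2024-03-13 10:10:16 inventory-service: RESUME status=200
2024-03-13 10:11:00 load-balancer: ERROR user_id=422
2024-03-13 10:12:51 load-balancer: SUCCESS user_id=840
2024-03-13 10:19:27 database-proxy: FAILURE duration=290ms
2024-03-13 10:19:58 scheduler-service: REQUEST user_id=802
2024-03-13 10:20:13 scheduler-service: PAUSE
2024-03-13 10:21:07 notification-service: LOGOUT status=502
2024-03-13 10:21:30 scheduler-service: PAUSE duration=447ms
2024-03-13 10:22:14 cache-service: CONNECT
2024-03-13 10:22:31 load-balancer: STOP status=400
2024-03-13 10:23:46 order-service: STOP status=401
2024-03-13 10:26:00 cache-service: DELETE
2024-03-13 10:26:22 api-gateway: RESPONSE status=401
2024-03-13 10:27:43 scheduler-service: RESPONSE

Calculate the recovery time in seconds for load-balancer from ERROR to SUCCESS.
111

To calculate recovery time:

1. Find ERROR event for load-balancer: 2024-03-13 10:11:00
2. Find next SUCCESS event for load-balancer: 2024-03-13 10:12:51
3. Recovery time: 2024-03-13 10:12:51 - 2024-03-13 10:11:00 = 111 seconds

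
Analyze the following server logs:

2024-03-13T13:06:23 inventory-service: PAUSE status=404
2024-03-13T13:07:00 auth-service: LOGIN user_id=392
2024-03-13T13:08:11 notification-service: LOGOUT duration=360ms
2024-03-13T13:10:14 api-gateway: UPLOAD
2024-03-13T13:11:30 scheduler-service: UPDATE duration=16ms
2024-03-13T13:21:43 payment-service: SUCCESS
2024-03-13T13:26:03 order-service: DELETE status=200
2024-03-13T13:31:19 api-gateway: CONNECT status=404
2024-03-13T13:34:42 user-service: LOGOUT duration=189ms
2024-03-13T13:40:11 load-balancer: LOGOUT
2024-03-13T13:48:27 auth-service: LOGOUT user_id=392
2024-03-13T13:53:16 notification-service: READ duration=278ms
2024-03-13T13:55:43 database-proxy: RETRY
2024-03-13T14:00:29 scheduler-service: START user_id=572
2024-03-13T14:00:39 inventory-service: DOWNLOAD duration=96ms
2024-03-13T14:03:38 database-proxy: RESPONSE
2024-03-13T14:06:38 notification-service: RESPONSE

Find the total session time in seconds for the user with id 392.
2487

To calculate session duration:

1. Find LOGIN event for user_id=392: 2024-03-13T13:07:00
2. Find LOGOUT event for user_id=392: 2024-03-13T13:48:27
3. Session duration: 2024-03-13T13:48:27 - 2024-03-13T13:07:00 = 2487 seconds (41 minutes)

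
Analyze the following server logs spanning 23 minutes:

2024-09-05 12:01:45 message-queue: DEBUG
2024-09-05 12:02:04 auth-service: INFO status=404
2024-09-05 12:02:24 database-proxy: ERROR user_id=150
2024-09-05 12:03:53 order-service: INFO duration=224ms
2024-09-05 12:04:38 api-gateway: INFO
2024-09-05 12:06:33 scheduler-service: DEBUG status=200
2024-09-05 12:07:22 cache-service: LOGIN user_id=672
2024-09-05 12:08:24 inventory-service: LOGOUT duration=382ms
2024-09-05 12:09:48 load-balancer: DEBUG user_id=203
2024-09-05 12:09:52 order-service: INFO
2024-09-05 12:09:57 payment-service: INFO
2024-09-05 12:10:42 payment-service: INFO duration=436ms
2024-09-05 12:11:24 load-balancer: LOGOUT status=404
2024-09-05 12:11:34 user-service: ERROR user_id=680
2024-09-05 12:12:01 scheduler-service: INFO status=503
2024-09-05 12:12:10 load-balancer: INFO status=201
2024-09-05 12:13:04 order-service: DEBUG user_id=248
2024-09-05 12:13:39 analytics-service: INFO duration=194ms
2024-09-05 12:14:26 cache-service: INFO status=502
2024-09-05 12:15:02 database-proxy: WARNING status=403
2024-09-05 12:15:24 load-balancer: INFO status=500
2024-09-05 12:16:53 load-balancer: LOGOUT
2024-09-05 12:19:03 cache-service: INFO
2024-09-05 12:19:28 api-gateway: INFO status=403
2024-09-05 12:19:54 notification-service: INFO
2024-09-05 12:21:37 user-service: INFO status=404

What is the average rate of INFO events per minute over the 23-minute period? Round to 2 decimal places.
0.65

To calculate the rate:

1. Count total INFO events: 15
2. Total time period: 23 minutes
3. Rate = 15 / 23 = 0.65 events per minute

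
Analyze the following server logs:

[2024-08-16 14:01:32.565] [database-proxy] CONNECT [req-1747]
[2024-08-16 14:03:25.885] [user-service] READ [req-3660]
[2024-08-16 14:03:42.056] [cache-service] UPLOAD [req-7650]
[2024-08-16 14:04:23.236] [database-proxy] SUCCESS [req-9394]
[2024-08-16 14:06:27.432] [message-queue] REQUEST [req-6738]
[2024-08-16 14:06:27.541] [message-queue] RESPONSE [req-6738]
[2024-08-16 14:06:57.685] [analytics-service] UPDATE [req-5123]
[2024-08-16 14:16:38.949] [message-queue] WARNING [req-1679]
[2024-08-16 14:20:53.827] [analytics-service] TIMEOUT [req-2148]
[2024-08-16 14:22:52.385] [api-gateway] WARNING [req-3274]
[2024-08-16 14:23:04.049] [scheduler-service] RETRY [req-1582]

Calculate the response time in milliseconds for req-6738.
109

To calculate latency:

1. Find REQUEST with id req-6738: 2024-08-16 14:06:27.432
2. Find RESPONSE with id req-6738: 2024-08-16 14:06:27.541
3. Latency: 2024-08-16 14:06:27.541 - 2024-08-16 14:06:27.432 = 109ms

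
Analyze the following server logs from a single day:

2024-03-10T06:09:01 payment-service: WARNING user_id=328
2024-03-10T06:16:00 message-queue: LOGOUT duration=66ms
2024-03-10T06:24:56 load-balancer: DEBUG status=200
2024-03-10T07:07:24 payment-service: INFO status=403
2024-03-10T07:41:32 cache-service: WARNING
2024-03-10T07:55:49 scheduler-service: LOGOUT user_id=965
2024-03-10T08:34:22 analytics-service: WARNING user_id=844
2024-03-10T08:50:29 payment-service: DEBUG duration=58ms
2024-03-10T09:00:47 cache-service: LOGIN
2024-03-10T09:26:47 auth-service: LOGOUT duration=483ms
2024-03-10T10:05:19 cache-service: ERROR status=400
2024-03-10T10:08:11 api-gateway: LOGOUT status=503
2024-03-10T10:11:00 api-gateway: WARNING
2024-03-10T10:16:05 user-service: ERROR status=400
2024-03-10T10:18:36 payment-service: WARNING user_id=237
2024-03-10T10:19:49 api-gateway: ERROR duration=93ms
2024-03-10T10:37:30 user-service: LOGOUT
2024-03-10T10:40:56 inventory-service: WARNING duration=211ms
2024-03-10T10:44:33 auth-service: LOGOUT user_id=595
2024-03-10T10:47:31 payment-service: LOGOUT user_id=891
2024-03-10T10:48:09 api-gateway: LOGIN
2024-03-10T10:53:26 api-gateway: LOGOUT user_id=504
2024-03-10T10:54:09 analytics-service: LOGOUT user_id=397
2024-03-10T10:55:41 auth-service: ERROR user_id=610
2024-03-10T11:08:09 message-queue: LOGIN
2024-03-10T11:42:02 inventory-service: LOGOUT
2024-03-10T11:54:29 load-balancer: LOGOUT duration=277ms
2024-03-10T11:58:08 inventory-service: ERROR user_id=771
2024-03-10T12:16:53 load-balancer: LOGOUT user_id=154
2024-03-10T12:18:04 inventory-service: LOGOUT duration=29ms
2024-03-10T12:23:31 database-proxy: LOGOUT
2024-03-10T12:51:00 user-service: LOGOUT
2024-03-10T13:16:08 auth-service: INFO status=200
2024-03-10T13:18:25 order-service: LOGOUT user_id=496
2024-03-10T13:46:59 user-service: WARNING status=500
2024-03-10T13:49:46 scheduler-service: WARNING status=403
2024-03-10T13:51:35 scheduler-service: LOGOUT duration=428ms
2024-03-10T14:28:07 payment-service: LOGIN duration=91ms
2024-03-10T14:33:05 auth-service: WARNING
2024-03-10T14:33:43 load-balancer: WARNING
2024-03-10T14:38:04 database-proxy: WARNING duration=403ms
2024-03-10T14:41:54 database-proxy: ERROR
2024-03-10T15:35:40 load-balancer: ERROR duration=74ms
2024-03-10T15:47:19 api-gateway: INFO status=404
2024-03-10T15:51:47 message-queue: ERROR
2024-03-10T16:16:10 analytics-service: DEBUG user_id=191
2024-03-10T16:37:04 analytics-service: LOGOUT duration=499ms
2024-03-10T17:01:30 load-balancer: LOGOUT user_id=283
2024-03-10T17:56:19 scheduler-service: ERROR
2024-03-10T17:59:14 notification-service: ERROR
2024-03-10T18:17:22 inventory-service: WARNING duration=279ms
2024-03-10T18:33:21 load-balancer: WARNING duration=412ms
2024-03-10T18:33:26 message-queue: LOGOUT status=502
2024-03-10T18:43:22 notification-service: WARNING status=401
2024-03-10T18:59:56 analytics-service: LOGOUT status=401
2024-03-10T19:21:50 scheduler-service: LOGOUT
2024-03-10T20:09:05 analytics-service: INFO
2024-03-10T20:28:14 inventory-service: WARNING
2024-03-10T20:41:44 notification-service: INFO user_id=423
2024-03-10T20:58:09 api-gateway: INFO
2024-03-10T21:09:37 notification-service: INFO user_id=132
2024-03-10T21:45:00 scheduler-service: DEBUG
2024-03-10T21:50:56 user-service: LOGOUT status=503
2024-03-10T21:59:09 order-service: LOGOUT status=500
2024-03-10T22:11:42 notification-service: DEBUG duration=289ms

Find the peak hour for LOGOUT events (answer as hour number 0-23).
10

To find the peak hour:

1. Group all LOGOUT events by hour
2. Count events in each hour
3. Find hour with maximum count
4. Peak hour: 10 (with 6 events)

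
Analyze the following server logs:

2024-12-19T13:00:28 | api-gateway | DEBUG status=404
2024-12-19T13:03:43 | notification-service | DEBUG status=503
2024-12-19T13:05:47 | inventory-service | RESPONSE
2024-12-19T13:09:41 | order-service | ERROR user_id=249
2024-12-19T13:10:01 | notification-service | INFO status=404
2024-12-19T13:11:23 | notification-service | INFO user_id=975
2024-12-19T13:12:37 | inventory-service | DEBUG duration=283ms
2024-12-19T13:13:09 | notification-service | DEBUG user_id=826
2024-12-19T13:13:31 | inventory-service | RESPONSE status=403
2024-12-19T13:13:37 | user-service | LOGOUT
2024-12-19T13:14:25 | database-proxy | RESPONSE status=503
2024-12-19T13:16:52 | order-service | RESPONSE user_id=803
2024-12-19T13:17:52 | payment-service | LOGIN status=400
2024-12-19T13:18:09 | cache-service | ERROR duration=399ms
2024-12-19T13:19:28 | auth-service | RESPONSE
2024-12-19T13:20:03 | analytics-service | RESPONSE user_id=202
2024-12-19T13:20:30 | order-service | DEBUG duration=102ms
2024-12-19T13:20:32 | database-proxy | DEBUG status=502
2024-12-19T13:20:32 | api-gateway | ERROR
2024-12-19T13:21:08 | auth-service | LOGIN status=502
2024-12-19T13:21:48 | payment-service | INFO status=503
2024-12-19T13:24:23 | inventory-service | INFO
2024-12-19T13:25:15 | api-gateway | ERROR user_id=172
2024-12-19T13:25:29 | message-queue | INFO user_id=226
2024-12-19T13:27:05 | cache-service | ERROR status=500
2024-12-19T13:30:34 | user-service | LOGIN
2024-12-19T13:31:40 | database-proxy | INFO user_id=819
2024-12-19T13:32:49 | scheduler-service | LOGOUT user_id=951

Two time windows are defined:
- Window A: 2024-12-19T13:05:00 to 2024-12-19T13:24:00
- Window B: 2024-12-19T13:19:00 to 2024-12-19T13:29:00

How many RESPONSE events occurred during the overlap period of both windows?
2

To find overlap events:

1. Window A: 2024-12-19T13:05:00 to 2024-12-19T13:24:00
2. Window B: 2024-12-19T13:19:00 to 2024-12-19T13:29:00
3. Overlap period: 2024-12-19T13:19:00 to 2024-12-19T13:24:00
4. Count RESPONSE events in overlap: 2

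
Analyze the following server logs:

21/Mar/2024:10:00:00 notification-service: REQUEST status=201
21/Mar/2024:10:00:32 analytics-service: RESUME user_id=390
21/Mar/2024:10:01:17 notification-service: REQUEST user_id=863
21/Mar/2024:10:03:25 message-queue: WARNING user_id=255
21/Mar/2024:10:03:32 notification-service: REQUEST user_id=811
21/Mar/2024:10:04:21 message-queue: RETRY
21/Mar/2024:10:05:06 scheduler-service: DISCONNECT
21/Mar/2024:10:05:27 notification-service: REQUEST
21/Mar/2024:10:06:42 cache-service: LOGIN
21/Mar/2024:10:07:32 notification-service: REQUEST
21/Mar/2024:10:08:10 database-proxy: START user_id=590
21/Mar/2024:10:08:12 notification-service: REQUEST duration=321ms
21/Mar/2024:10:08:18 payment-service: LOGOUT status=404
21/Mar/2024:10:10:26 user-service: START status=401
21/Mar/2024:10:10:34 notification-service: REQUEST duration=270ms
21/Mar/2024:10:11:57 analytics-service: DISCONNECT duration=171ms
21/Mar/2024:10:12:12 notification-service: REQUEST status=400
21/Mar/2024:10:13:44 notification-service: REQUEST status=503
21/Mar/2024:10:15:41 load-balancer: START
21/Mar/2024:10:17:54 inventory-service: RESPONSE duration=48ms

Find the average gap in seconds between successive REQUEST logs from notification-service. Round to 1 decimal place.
103.0

To calculate average interval:

1. Find all REQUEST events for notification-service in order
2. Calculate time gaps between consecutive events
3. Compute mean of gaps: 824 / 8 = 103.0 seconds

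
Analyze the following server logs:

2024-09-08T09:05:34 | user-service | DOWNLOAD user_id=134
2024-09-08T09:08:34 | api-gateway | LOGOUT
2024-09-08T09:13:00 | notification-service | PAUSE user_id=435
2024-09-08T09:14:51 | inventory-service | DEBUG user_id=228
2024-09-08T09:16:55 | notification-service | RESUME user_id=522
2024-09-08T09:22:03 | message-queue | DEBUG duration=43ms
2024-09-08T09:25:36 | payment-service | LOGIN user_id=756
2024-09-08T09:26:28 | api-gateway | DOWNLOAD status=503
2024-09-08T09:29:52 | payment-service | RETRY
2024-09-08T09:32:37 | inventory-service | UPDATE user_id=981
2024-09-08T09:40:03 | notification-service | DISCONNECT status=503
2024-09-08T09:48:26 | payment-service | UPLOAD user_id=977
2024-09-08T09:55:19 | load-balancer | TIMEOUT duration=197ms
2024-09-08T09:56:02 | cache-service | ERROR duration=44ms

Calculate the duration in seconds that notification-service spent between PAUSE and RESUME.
235

To calculate state duration:

1. Find PAUSE event for notification-service: 2024-09-08T09:13:00
2. Find RESUME event for notification-service: 2024-09-08T09:16:55
3. Calculate duration: 2024-09-08T09:16:55 - 2024-09-08T09:13:00 = 235 seconds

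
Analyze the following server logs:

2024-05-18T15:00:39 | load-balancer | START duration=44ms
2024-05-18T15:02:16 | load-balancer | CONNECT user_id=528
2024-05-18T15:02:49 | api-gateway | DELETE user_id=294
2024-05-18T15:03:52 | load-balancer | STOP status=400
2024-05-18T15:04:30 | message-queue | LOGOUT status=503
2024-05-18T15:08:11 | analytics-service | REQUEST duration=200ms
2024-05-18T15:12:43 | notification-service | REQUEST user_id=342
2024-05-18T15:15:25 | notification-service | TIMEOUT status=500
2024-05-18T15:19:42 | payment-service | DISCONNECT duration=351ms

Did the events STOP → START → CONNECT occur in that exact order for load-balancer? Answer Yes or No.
No

To verify sequence order:

1. Find all events in sequence STOP → START → CONNECT for load-balancer
2. Extract their timestamps
3. Check if timestamps are in ascending order
4. Result: No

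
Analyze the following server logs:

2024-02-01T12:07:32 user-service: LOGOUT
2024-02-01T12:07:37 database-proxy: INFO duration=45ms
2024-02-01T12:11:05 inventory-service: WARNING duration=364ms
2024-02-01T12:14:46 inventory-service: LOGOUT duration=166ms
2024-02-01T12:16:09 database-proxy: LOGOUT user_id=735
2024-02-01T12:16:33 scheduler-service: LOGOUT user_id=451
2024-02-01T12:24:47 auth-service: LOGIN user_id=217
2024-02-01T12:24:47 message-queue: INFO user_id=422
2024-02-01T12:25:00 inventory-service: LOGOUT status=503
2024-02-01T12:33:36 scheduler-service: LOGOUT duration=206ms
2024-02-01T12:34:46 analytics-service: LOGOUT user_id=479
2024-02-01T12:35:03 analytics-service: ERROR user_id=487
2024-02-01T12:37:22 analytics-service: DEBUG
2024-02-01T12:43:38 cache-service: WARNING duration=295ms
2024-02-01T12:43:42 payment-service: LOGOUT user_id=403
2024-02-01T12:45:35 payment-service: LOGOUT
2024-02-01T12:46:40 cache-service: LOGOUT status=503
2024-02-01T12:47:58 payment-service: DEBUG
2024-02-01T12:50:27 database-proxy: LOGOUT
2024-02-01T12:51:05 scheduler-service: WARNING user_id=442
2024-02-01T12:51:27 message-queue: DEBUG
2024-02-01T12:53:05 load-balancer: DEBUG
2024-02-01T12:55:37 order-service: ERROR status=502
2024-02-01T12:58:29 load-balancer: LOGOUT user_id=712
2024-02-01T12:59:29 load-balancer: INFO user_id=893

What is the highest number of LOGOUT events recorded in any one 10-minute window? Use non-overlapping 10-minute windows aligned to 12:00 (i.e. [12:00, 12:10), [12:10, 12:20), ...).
3

To find the burst window:

1. Divide the log period into non-overlapping 10-minute windows starting at 12:00
2. Count LOGOUT events in each window
3. Find the window with maximum count
4. Maximum events in a window: 3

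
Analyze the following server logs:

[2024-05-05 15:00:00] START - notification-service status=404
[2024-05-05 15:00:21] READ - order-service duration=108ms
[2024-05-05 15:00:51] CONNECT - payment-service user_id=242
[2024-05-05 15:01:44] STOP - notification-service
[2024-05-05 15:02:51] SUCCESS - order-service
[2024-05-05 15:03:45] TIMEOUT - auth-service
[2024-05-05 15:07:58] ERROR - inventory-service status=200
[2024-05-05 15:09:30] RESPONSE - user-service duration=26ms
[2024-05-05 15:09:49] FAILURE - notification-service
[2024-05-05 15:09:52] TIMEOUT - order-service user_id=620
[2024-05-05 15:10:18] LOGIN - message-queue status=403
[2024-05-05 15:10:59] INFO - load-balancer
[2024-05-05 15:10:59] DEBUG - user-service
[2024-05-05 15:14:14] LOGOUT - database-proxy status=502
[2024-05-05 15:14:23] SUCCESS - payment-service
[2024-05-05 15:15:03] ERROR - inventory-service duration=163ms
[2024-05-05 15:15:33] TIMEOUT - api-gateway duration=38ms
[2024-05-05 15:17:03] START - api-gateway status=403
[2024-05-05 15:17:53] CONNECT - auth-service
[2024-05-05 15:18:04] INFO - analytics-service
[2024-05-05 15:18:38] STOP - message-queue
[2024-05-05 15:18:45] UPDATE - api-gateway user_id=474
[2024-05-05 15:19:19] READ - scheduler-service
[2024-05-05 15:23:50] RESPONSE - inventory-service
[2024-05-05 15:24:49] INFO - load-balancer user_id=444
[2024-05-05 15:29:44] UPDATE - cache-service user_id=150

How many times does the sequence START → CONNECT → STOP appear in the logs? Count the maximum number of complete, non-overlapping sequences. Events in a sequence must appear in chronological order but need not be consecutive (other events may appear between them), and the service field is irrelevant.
2

To count sequences:

1. Look for pattern: START → CONNECT → STOP
2. Greedily scan the log in chronological order, matching each sequence element in turn (ignoring service)
3. Each time the full pattern completes, increment the count and restart matching from the next event
4. Complete non-overlapping sequences found: 2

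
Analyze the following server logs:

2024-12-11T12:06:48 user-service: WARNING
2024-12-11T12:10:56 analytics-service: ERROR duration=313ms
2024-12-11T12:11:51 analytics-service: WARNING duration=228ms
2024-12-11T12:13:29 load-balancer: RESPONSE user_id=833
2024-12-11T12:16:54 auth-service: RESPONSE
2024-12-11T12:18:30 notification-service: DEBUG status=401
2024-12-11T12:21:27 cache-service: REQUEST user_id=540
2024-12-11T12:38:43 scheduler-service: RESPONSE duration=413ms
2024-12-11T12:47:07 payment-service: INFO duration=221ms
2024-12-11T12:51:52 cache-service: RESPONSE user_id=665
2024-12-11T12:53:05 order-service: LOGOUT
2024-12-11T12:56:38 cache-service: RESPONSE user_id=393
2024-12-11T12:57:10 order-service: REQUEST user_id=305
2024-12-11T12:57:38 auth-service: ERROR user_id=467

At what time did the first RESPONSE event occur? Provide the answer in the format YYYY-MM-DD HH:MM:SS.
2024-12-11 12:13:29

To find the first event:

1. Filter for all RESPONSE events
2. Sort by timestamp
3. Select the first one
4. Timestamp: 2024-12-11 12:13:29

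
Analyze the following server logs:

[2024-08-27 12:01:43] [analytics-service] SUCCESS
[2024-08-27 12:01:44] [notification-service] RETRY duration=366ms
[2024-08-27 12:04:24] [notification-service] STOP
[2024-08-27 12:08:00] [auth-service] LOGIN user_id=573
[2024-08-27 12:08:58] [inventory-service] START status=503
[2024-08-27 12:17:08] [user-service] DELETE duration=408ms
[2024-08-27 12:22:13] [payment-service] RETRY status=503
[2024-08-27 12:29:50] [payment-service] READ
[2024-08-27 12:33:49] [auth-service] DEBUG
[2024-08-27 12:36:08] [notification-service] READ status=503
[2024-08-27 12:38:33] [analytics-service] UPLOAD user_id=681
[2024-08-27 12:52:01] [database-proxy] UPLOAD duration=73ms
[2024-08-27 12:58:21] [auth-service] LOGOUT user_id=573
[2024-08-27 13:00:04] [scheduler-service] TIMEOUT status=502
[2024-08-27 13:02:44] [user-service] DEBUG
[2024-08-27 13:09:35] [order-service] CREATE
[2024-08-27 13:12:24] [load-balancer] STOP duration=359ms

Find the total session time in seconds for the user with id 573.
3021

To calculate session duration:

1. Find LOGIN event for user_id=573: 2024-08-27 12:08:00
2. Find LOGOUT event for user_id=573: 2024-08-27 12:58:21
3. Session duration: 2024-08-27 12:58:21 - 2024-08-27 12:08:00 = 3021 seconds (50 minutes)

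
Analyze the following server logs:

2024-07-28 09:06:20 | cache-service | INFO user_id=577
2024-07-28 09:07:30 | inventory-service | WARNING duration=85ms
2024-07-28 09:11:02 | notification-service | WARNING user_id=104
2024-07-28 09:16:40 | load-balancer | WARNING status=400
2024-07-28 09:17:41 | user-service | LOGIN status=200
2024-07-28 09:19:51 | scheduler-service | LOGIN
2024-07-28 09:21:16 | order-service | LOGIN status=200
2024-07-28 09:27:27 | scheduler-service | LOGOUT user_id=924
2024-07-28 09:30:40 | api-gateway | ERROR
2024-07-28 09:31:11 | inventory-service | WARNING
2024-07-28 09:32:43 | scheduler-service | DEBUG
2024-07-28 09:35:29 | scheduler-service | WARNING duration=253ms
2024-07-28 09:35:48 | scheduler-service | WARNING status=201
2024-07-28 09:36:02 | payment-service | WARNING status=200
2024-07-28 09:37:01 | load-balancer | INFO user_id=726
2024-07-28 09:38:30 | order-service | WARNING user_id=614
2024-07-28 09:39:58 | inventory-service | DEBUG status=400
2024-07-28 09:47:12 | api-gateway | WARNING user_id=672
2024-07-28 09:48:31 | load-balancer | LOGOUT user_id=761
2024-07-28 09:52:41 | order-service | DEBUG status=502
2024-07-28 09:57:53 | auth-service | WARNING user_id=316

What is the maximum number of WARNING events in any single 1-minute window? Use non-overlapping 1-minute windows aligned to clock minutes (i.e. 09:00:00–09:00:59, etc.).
2

To find the burst window:

1. Divide the log period into non-overlapping 1-minute windows starting at 09:00
2. Count WARNING events in each window
3. Find the window with maximum count
4. Maximum events in a window: 2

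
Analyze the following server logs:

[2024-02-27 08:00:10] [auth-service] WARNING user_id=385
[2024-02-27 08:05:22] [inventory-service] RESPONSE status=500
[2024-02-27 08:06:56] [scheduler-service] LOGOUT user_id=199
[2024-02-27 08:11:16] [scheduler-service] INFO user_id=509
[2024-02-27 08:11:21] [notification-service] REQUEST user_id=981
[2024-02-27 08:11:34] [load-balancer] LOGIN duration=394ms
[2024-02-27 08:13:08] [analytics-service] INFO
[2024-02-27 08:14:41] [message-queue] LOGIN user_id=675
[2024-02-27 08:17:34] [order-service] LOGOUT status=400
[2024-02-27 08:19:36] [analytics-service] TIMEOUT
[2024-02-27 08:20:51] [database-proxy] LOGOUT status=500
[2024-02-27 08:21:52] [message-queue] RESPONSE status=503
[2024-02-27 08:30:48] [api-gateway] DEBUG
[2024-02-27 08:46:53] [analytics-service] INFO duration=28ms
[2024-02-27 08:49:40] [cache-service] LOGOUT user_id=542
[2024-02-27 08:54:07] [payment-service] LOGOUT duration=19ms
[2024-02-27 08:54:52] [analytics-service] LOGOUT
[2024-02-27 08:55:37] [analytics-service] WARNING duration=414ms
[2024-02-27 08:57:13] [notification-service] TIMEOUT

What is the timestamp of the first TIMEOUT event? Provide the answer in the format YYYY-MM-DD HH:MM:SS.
2024-02-27 08:19:36

To find the first event:

1. Filter for all TIMEOUT events
2. Sort by timestamp
3. Select the first one
4. Timestamp: 2024-02-27 08:19:36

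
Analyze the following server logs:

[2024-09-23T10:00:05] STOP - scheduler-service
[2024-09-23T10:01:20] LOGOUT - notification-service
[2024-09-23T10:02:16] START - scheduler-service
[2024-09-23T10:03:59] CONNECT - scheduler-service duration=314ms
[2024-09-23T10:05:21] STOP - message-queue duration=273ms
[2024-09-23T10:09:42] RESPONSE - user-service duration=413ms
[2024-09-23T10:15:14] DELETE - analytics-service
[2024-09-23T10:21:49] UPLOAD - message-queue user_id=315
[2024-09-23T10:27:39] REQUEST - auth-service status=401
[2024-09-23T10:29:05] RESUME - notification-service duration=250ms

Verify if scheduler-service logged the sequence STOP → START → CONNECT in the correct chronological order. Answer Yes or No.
Yes

To verify sequence order:

1. Find all events in sequence STOP → START → CONNECT for scheduler-service
2. Extract their timestamps
3. Check if timestamps are in ascending order
4. Result: Yes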